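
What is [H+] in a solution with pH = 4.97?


[H+] = 10^(-pH)
[H+] = 10^(-4.97)
[H+] = 1.072e-05 M

1.072e-05 M


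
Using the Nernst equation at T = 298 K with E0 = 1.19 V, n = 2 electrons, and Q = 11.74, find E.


E = E0 - (RT/nF) * ln(Q)
E = 1.19 - (8.314 * 298 / (2 * 96485)) * ln(11.74)
E = 1.1584 V

1.1584 V


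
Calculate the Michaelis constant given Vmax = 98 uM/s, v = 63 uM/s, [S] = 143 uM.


Km = [S] * (Vmax - v) / v
Km = 143 * (98 - 63) / 63
Km = 79.4444 uM

79.4444 uM


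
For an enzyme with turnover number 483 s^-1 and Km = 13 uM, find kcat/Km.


Catalytic efficiency = kcat / Km
= 483 / 13
= 37.1538 uM^-1*s^-1

37.1538 uM^-1*s^-1


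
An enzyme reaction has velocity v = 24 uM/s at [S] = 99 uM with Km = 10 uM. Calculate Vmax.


Vmax = v * (Km + [S]) / [S]
Vmax = 24 * (10 + 99) / 99
Vmax = 26.4242 uM/s

26.4242 uM/s


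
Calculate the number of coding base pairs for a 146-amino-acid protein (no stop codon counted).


Each amino acid = 1 codon = 3 bp
bp = 146 * 3 = 438 bp

438 bp


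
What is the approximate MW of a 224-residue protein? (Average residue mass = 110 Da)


MW = n_residues * 110 Da
MW = 224 * 110
MW = 24640 Da

24640 Da


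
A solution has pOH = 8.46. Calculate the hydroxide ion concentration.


[OH-] = 10^(-pOH)
[OH-] = 10^(-8.46)
[OH-] = 3.467e-09 M

3.467e-09 M


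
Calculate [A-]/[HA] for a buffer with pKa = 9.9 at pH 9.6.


[A-]/[HA] = 10^(pH - pKa)
= 10^(9.6 - 9.9)
= 0.5012

0.5012


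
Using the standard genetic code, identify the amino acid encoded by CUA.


Standard genetic code lookup.
Codon CUA -> Leu

Leu


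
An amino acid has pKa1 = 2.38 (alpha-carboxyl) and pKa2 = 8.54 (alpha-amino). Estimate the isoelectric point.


pI = (pKa1 + pKa2) / 2
pI = (2.38 + 8.54) / 2
pI = 5.46

5.46


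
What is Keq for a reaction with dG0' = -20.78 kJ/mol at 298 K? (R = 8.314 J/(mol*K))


Keq = exp(-dG0 * 1000 / (R * T))
Keq = exp(-(-20.78) * 1000 / (8.314 * 298))
Keq = 4390.6987

4390.6987


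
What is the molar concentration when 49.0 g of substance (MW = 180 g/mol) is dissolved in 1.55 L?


C = (mass / MW) / volume
C = (49.0 / 180) / 1.55
C = 0.1756 M

0.1756 M


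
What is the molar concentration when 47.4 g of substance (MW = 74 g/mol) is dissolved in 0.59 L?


C = (mass / MW) / volume
C = (47.4 / 74) / 0.59
C = 1.0857 M

1.0857 M


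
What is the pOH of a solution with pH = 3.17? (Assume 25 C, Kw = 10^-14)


pOH = 14 - pH
pOH = 14 - 3.17
pOH = 10.83

10.83


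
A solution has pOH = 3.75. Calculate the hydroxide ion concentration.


[OH-] = 10^(-pOH)
[OH-] = 10^(-3.75)
[OH-] = 1.778e-04 M

1.778e-04 M


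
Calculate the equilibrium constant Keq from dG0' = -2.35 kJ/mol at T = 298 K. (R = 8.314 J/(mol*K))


Keq = exp(-dG0 * 1000 / (R * T))
Keq = exp(-(-2.35) * 1000 / (8.314 * 298))
Keq = 2.5819

2.5819


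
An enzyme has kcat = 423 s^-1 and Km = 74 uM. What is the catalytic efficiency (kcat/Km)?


Catalytic efficiency = kcat / Km
= 423 / 74
= 5.7162 uM^-1*s^-1

5.7162 uM^-1*s^-1


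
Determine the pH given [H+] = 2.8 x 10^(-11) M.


pH = -log10([H+])
pH = -log10(2.8 x 10^(-11))
pH = 10.5528

10.5528


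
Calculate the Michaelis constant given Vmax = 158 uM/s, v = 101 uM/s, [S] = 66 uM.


Km = [S] * (Vmax - v) / v
Km = 66 * (158 - 101) / 101
Km = 37.2475 uM

37.2475 uM


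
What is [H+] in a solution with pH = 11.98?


[H+] = 10^(-pH)
[H+] = 10^(-11.98)
[H+] = 1.047e-12 M

1.047e-12 M


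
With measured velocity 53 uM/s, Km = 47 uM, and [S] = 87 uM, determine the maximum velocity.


Vmax = v * (Km + [S]) / [S]
Vmax = 53 * (47 + 87) / 87
Vmax = 81.6322 uM/s

81.6322 uM/s


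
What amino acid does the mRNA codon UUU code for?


Standard genetic code lookup.
Codon UUU -> Phe

Phe


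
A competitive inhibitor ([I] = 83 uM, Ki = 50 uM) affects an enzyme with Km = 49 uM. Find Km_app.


Km_app = Km * (1 + [I]/Ki)
Km_app = 49 * (1 + 83/50)
Km_app = 130.34 uM

130.34 uM


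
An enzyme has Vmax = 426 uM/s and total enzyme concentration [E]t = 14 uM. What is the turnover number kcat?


kcat = Vmax / [E]t
kcat = 426 / 14
kcat = 30.4286 s^-1

30.4286 s^-1


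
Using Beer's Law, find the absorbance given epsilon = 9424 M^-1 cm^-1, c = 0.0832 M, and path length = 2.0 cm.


A = epsilon * c * l
A = 9424 * 0.0832 * 2.0
A = 1568.1536

1568.1536


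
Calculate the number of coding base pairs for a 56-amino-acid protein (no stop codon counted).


Each amino acid = 1 codon = 3 bp
bp = 56 * 3 = 168 bp

168 bp


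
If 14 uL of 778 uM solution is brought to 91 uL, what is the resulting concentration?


C2 = C1 * V1 / V2
C2 = 778 * 14 / 91
C2 = 119.6923 uM

119.6923 uM


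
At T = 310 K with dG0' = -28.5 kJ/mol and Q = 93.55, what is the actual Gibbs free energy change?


dG = dG0' + RT * ln(Q) / 1000
dG = -28.5 + 8.314 * 310 * ln(93.55) / 1000
dG = -16.8028 kJ/mol

-16.8028 kJ/mol


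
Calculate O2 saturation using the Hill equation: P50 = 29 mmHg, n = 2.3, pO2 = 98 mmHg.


Y = pO2^n / (P50^n + pO2^n)
Y = 98^2.3 / (29^2.3 + 98^2.3)
Y = 94.27%

94.27%


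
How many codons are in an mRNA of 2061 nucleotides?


codons = nucleotides / 3
codons = 2061 / 3 = 687

687


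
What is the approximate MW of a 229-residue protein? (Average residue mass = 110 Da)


MW = n_residues * 110 Da
MW = 229 * 110
MW = 25190 Da

25190 Da


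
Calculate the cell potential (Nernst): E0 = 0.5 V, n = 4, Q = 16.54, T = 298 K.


E = E0 - (RT/nF) * ln(Q)
E = 0.5 - (8.314 * 298 / (4 * 96485)) * ln(16.54)
E = 0.482 V

0.482 V


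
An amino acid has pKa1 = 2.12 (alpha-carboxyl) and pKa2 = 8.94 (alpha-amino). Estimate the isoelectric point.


pI = (pKa1 + pKa2) / 2
pI = (2.12 + 8.94) / 2
pI = 5.53

5.53


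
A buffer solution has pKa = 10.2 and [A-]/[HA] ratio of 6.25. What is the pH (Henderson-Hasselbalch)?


pH = pKa + log10([A-]/[HA])
pH = 10.2 + log10(6.25)
pH = 10.9959

10.9959


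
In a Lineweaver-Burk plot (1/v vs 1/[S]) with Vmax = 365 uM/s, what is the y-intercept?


y-intercept = 1/Vmax
= 1/365
= 0.0027 s/uM

0.0027 s/uM


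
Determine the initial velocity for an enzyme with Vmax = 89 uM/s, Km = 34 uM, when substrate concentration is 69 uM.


v = Vmax * [S] / (Km + [S])
v = 89 * 69 / (34 + 69)
v = 59.6214 uM/s

59.6214 uM/s


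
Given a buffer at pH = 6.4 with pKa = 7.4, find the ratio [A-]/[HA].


[A-]/[HA] = 10^(pH - pKa)
= 10^(6.4 - 7.4)
= 0.1

0.1


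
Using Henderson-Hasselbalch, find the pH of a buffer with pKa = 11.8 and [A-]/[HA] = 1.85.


pH = pKa + log10([A-]/[HA])
pH = 11.8 + log10(1.85)
pH = 12.0672

12.0672


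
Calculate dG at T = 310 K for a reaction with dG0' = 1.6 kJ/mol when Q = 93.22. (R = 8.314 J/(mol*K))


dG = dG0' + RT * ln(Q) / 1000
dG = 1.6 + 8.314 * 310 * ln(93.22) / 1000
dG = 13.2881 kJ/mol

13.2881 kJ/mol


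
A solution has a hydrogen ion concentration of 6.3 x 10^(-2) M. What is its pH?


pH = -log10([H+])
pH = -log10(6.3 x 10^(-2))
pH = 1.2007

1.2007


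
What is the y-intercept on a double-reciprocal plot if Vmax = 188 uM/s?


y-intercept = 1/Vmax
= 1/188
= 0.0053 s/uM

0.0053 s/uM


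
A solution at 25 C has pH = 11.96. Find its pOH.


pOH = 14 - pH
pOH = 14 - 11.96
pOH = 2.04

2.04


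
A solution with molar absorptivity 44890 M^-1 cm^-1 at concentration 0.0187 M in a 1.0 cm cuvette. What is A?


A = epsilon * c * l
A = 44890 * 0.0187 * 1.0
A = 839.443

839.443


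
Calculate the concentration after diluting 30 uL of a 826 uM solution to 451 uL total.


C2 = C1 * V1 / V2
C2 = 826 * 30 / 451
C2 = 54.9446 uM

54.9446 uM


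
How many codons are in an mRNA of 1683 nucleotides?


codons = nucleotides / 3
codons = 1683 / 3 = 561

561


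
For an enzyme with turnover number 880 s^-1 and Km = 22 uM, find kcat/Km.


Catalytic efficiency = kcat / Km
= 880 / 22
= 40.0 uM^-1*s^-1

40.0 uM^-1*s^-1


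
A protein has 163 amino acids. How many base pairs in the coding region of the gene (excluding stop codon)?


Each amino acid = 1 codon = 3 bp
bp = 163 * 3 = 489 bp

489 bp


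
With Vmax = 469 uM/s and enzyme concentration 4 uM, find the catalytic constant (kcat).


kcat = Vmax / [E]t
kcat = 469 / 4
kcat = 117.25 s^-1

117.25 s^-1


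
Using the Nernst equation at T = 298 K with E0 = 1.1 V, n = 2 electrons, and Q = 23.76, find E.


E = E0 - (RT/nF) * ln(Q)
E = 1.1 - (8.314 * 298 / (2 * 96485)) * ln(23.76)
E = 1.0593 V

1.0593 V


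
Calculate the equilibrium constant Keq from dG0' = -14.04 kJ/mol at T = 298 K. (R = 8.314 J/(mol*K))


Keq = exp(-dG0 * 1000 / (R * T))
Keq = exp(-(-14.04) * 1000 / (8.314 * 298))
Keq = 289.119

289.119


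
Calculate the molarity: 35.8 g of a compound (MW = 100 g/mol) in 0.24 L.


C = (mass / MW) / volume
C = (35.8 / 100) / 0.24
C = 1.4917 M

1.4917 M


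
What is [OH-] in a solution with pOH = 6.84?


[OH-] = 10^(-pOH)
[OH-] = 10^(-6.84)
[OH-] = 1.445e-07 M

1.445e-07 M


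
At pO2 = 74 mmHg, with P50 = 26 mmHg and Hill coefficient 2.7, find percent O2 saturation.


Y = pO2^n / (P50^n + pO2^n)
Y = 74^2.7 / (26^2.7 + 74^2.7)
Y = 94.4%

94.4%


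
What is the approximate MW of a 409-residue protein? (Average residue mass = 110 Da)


MW = n_residues * 110 Da
MW = 409 * 110
MW = 44990 Da

44990 Da


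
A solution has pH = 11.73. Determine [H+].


[H+] = 10^(-pH)
[H+] = 10^(-11.73)
[H+] = 1.862e-12 M

1.862e-12 M


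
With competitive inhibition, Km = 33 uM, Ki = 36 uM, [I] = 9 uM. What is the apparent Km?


Km_app = Km * (1 + [I]/Ki)
Km_app = 33 * (1 + 9/36)
Km_app = 41.25 uM

41.25 uM


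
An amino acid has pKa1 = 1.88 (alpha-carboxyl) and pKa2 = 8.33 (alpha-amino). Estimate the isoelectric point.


pI = (pKa1 + pKa2) / 2
pI = (1.88 + 8.33) / 2
pI = 5.105

5.105


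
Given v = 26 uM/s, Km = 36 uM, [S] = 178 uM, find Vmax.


Vmax = v * (Km + [S]) / [S]
Vmax = 26 * (36 + 178) / 178
Vmax = 31.2584 uM/s

31.2584 uM/s


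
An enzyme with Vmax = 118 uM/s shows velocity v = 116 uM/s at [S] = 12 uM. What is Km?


Km = [S] * (Vmax - v) / v
Km = 12 * (118 - 116) / 116
Km = 0.2069 uM

0.2069 uM


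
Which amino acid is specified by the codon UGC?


Standard genetic code lookup.
Codon UGC -> Cys

Cys


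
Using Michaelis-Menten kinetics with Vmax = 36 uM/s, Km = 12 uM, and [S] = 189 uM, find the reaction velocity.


v = Vmax * [S] / (Km + [S])
v = 36 * 189 / (12 + 189)
v = 33.8507 uM/s

33.8507 uM/s


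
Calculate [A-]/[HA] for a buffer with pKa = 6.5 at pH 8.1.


[A-]/[HA] = 10^(pH - pKa)
= 10^(8.1 - 6.5)
= 39.8107

39.8107


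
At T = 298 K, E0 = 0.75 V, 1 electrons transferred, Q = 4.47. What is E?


E = E0 - (RT/nF) * ln(Q)
E = 0.75 - (8.314 * 298 / (1 * 96485)) * ln(4.47)
E = 0.7115 V

0.7115 V


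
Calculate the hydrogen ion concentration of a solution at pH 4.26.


[H+] = 10^(-pH)
[H+] = 10^(-4.26)
[H+] = 5.495e-05 M

5.495e-05 M


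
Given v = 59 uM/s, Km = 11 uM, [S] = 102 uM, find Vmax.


Vmax = v * (Km + [S]) / [S]
Vmax = 59 * (11 + 102) / 102
Vmax = 65.3627 uM/s

65.3627 uM/s


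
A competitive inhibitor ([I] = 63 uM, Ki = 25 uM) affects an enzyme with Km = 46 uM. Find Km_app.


Km_app = Km * (1 + [I]/Ki)
Km_app = 46 * (1 + 63/25)
Km_app = 161.92 uM

161.92 uM


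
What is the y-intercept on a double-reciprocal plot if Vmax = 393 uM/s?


y-intercept = 1/Vmax
= 1/393
= 0.0025 s/uM

0.0025 s/uM


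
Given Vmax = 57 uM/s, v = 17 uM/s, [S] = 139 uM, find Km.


Km = [S] * (Vmax - v) / v
Km = 139 * (57 - 17) / 17
Km = 327.0588 uM

327.0588 uM


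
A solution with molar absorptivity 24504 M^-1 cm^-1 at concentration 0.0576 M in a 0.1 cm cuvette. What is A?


A = epsilon * c * l
A = 24504 * 0.0576 * 0.1
A = 141.143

141.143


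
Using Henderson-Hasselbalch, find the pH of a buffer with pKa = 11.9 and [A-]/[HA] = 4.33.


pH = pKa + log10([A-]/[HA])
pH = 11.9 + log10(4.33)
pH = 12.5365

12.5365


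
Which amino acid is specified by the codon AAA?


Standard genetic code lookup.
Codon AAA -> Lys

Lys


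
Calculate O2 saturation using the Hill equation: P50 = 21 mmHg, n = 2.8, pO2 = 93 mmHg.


Y = pO2^n / (P50^n + pO2^n)
Y = 93^2.8 / (21^2.8 + 93^2.8)
Y = 98.47%

98.47%


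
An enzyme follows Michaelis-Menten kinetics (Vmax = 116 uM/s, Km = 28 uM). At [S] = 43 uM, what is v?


v = Vmax * [S] / (Km + [S])
v = 116 * 43 / (28 + 43)
v = 70.2535 uM/s

70.2535 uM/s


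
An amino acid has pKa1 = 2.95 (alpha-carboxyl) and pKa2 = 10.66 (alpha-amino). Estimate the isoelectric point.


pI = (pKa1 + pKa2) / 2
pI = (2.95 + 10.66) / 2
pI = 6.805

6.805


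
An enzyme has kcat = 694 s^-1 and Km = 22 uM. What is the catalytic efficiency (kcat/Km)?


Catalytic efficiency = kcat / Km
= 694 / 22
= 31.5455 uM^-1*s^-1

31.5455 uM^-1*s^-1


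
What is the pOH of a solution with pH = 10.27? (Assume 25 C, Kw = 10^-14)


pOH = 14 - pH
pOH = 14 - 10.27
pOH = 3.73

3.73


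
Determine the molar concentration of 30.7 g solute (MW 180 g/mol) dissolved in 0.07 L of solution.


C = (mass / MW) / volume
C = (30.7 / 180) / 0.07
C = 2.4365 M

2.4365 M


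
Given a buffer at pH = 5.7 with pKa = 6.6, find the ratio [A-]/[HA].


[A-]/[HA] = 10^(pH - pKa)
= 10^(5.7 - 6.6)
= 0.1259

0.1259


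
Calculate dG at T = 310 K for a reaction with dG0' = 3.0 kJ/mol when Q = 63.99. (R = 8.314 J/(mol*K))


dG = dG0' + RT * ln(Q) / 1000
dG = 3.0 + 8.314 * 310 * ln(63.99) / 1000
dG = 13.7185 kJ/mol

13.7185 kJ/mol


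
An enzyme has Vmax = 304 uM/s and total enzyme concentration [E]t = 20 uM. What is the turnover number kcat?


kcat = Vmax / [E]t
kcat = 304 / 20
kcat = 15.2 s^-1

15.2 s^-1


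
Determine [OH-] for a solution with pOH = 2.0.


[OH-] = 10^(-pOH)
[OH-] = 10^(-2.0)
[OH-] = 0.01 M

0.01 M


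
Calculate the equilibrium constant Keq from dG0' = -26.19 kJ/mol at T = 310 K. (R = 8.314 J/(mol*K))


Keq = exp(-dG0 * 1000 / (R * T))
Keq = exp(-(-26.19) * 1000 / (8.314 * 310))
Keq = 25890.7106

25890.7106


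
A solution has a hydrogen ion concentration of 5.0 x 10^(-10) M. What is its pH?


pH = -log10([H+])
pH = -log10(5.0 x 10^(-10))
pH = 9.301

9.301


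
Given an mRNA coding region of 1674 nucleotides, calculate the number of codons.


codons = nucleotides / 3
codons = 1674 / 3 = 558

558


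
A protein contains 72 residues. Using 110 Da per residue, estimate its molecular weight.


MW = n_residues * 110 Da
MW = 72 * 110
MW = 7920 Da

7920 Da


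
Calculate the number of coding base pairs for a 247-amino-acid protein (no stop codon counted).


Each amino acid = 1 codon = 3 bp
bp = 247 * 3 = 741 bp

741 bp


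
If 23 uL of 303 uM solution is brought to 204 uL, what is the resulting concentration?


C2 = C1 * V1 / V2
C2 = 303 * 23 / 204
C2 = 34.1618 uM

34.1618 uM


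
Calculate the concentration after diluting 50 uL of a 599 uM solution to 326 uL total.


C2 = C1 * V1 / V2
C2 = 599 * 50 / 326
C2 = 91.8712 uM

91.8712 uM


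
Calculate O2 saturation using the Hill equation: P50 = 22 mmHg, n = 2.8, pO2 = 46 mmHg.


Y = pO2^n / (P50^n + pO2^n)
Y = 46^2.8 / (22^2.8 + 46^2.8)
Y = 88.75%

88.75%


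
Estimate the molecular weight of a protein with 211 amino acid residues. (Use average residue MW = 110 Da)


MW = n_residues * 110 Da
MW = 211 * 110
MW = 23210 Da

23210 Da


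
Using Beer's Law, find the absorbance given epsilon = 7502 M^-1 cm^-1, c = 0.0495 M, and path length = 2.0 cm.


A = epsilon * c * l
A = 7502 * 0.0495 * 2.0
A = 742.698

742.698


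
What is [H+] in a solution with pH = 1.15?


[H+] = 10^(-pH)
[H+] = 10^(-1.15)
[H+] = 0.0708 M

0.0708 M


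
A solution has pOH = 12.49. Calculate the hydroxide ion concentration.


[OH-] = 10^(-pOH)
[OH-] = 10^(-12.49)
[OH-] = 3.236e-13 M

3.236e-13 M


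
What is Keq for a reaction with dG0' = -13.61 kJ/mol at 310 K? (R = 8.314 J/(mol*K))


Keq = exp(-dG0 * 1000 / (R * T))
Keq = exp(-(-13.61) * 1000 / (8.314 * 310))
Keq = 196.4952

196.4952


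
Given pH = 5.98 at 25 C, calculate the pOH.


pOH = 14 - pH
pOH = 14 - 5.98
pOH = 8.02

8.02


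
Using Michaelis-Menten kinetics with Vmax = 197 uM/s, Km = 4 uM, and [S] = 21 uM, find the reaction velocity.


v = Vmax * [S] / (Km + [S])
v = 197 * 21 / (4 + 21)
v = 165.48 uM/s

165.48 uM/s


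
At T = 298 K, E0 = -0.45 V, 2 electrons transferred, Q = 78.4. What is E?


E = E0 - (RT/nF) * ln(Q)
E = -0.45 - (8.314 * 298 / (2 * 96485)) * ln(78.4)
E = -0.506 V

-0.506 V


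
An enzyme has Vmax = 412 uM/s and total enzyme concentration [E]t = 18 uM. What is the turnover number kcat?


kcat = Vmax / [E]t
kcat = 412 / 18
kcat = 22.8889 s^-1

22.8889 s^-1


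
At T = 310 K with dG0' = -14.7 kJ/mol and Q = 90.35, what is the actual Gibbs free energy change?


dG = dG0' + RT * ln(Q) / 1000
dG = -14.7 + 8.314 * 310 * ln(90.35) / 1000
dG = -3.0925 kJ/mol

-3.0925 kJ/mol


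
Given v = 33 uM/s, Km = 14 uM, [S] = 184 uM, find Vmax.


Vmax = v * (Km + [S]) / [S]
Vmax = 33 * (14 + 184) / 184
Vmax = 35.5109 uM/s

35.5109 uM/s


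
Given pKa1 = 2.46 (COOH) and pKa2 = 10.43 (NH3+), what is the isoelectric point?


pI = (pKa1 + pKa2) / 2
pI = (2.46 + 10.43) / 2
pI = 6.445

6.445


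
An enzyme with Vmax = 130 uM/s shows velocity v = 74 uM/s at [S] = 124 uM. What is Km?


Km = [S] * (Vmax - v) / v
Km = 124 * (130 - 74) / 74
Km = 93.8378 uM

93.8378 uM


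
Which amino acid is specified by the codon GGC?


Standard genetic code lookup.
Codon GGC -> Gly

Gly


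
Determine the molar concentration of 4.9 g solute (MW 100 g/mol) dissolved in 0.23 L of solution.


C = (mass / MW) / volume
C = (4.9 / 100) / 0.23
C = 0.213 M

0.213 M


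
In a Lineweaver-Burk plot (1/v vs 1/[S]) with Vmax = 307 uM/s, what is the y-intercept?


y-intercept = 1/Vmax
= 1/307
= 0.0033 s/uM

0.0033 s/uM


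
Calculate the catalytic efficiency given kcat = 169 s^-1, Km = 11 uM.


Catalytic efficiency = kcat / Km
= 169 / 11
= 15.3636 uM^-1*s^-1

15.3636 uM^-1*s^-1


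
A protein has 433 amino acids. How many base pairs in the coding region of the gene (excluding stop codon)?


Each amino acid = 1 codon = 3 bp
bp = 433 * 3 = 1299 bp

1299 bp


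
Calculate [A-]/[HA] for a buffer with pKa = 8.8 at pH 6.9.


[A-]/[HA] = 10^(pH - pKa)
= 10^(6.9 - 8.8)
= 0.0126

0.0126


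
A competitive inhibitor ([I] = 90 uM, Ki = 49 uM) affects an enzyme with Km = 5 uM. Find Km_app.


Km_app = Km * (1 + [I]/Ki)
Km_app = 5 * (1 + 90/49)
Km_app = 14.1837 uM

14.1837 uM


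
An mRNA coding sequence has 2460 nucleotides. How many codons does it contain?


codons = nucleotides / 3
codons = 2460 / 3 = 820

820


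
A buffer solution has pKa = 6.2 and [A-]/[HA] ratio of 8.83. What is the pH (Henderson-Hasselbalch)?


pH = pKa + log10([A-]/[HA])
pH = 6.2 + log10(8.83)
pH = 7.146

7.146


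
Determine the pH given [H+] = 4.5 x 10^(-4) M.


pH = -log10([H+])
pH = -log10(4.5 x 10^(-4))
pH = 3.3468

3.3468


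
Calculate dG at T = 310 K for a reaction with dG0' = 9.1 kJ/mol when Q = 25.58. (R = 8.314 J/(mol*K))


dG = dG0' + RT * ln(Q) / 1000
dG = 9.1 + 8.314 * 310 * ln(25.58) / 1000
dG = 17.4552 kJ/mol

17.4552 kJ/mol


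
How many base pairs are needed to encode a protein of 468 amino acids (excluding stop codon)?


Each amino acid = 1 codon = 3 bp
bp = 468 * 3 = 1404 bp

1404 bp


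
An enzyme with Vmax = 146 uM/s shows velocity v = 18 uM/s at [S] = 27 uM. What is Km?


Km = [S] * (Vmax - v) / v
Km = 27 * (146 - 18) / 18
Km = 192.0 uM

192.0 uM


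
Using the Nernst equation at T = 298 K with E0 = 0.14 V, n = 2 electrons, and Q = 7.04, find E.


E = E0 - (RT/nF) * ln(Q)
E = 0.14 - (8.314 * 298 / (2 * 96485)) * ln(7.04)
E = 0.1149 V

0.1149 V


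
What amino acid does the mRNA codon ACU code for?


Standard genetic code lookup.
Codon ACU -> Thr

Thr


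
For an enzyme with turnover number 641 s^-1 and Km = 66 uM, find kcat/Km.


Catalytic efficiency = kcat / Km
= 641 / 66
= 9.7121 uM^-1*s^-1

9.7121 uM^-1*s^-1


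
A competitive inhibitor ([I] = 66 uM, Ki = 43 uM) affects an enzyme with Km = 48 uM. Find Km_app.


Km_app = Km * (1 + [I]/Ki)
Km_app = 48 * (1 + 66/43)
Km_app = 121.6744 uM

121.6744 uM


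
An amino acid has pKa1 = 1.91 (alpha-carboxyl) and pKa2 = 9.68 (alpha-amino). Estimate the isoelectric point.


pI = (pKa1 + pKa2) / 2
pI = (1.91 + 9.68) / 2
pI = 5.795

5.795


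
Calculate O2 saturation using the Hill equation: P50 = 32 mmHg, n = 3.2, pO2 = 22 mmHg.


Y = pO2^n / (P50^n + pO2^n)
Y = 22^3.2 / (32^3.2 + 22^3.2)
Y = 23.16%

23.16%


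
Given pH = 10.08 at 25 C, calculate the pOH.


pOH = 14 - pH
pOH = 14 - 10.08
pOH = 3.92

3.92


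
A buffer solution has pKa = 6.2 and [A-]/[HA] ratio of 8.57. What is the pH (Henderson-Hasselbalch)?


pH = pKa + log10([A-]/[HA])
pH = 6.2 + log10(8.57)
pH = 7.133

7.133


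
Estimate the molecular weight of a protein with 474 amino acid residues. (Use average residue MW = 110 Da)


MW = n_residues * 110 Da
MW = 474 * 110
MW = 52140 Da

52140 Da


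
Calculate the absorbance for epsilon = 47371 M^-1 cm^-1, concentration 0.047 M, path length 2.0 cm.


A = epsilon * c * l
A = 47371 * 0.047 * 2.0
A = 4452.874

4452.874


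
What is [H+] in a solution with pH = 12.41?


[H+] = 10^(-pH)
[H+] = 10^(-12.41)
[H+] = 3.890e-13 M

3.890e-13 M


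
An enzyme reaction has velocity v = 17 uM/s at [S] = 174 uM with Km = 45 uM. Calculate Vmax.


Vmax = v * (Km + [S]) / [S]
Vmax = 17 * (45 + 174) / 174
Vmax = 21.3966 uM/s

21.3966 uM/s


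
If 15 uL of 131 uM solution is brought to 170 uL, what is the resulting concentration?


C2 = C1 * V1 / V2
C2 = 131 * 15 / 170
C2 = 11.5588 uM

11.5588 uM


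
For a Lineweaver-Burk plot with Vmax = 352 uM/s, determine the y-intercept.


y-intercept = 1/Vmax
= 1/352
= 0.0028 s/uM

0.0028 s/uM


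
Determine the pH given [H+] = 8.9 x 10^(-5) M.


pH = -log10([H+])
pH = -log10(8.9 x 10^(-5))
pH = 4.0506

4.0506


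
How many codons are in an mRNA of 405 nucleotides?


codons = nucleotides / 3
codons = 405 / 3 = 135

135


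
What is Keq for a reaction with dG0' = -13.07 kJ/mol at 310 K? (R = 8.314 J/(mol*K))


Keq = exp(-dG0 * 1000 / (R * T))
Keq = exp(-(-13.07) * 1000 / (8.314 * 310))
Keq = 159.3527

159.3527


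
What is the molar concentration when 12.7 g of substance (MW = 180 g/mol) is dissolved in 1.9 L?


C = (mass / MW) / volume
C = (12.7 / 180) / 1.9
C = 0.0371 M

0.0371 M


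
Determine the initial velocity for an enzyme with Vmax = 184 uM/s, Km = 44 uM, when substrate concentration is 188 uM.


v = Vmax * [S] / (Km + [S])
v = 184 * 188 / (44 + 188)
v = 149.1034 uM/s

149.1034 uM/s


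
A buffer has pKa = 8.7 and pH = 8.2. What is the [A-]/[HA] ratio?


[A-]/[HA] = 10^(pH - pKa)
= 10^(8.2 - 8.7)
= 0.3162

0.3162


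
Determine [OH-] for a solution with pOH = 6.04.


[OH-] = 10^(-pOH)
[OH-] = 10^(-6.04)
[OH-] = 9.120e-07 M

9.120e-07 M


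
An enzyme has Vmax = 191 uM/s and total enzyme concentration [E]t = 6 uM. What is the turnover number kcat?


kcat = Vmax / [E]t
kcat = 191 / 6
kcat = 31.8333 s^-1

31.8333 s^-1


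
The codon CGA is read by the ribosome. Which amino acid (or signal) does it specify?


Standard genetic code lookup.
Codon CGA -> Arg

Arg


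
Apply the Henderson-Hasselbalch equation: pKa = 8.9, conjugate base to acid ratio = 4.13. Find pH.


pH = pKa + log10([A-]/[HA])
pH = 8.9 + log10(4.13)
pH = 9.516

9.516


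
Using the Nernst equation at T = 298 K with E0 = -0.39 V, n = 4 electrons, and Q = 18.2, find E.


E = E0 - (RT/nF) * ln(Q)
E = -0.39 - (8.314 * 298 / (4 * 96485)) * ln(18.2)
E = -0.4086 V

-0.4086 V


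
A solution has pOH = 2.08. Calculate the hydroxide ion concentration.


[OH-] = 10^(-pOH)
[OH-] = 10^(-2.08)
[OH-] = 0.0083 M

0.0083 M


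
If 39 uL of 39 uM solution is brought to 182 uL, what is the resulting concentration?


C2 = C1 * V1 / V2
C2 = 39 * 39 / 182
C2 = 8.3571 uM

8.3571 uM


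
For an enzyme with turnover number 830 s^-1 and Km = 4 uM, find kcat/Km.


Catalytic efficiency = kcat / Km
= 830 / 4
= 207.5 uM^-1*s^-1

207.5 uM^-1*s^-1


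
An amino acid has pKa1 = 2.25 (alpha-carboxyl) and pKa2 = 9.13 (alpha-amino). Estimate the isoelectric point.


pI = (pKa1 + pKa2) / 2
pI = (2.25 + 9.13) / 2
pI = 5.69

5.69


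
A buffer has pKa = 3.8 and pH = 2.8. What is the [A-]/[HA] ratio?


[A-]/[HA] = 10^(pH - pKa)
= 10^(2.8 - 3.8)
= 0.1

0.1


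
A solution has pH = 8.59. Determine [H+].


[H+] = 10^(-pH)
[H+] = 10^(-8.59)
[H+] = 2.570e-09 M

2.570e-09 M


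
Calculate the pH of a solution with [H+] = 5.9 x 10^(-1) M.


pH = -log10([H+])
pH = -log10(5.9 x 10^(-1))
pH = 0.2291

0.2291


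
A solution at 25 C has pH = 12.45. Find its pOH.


pOH = 14 - pH
pOH = 14 - 12.45
pOH = 1.55

1.55


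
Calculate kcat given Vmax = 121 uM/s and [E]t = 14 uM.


kcat = Vmax / [E]t
kcat = 121 / 14
kcat = 8.6429 s^-1

8.6429 s^-1


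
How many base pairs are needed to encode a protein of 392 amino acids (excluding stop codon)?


Each amino acid = 1 codon = 3 bp
bp = 392 * 3 = 1176 bp

1176 bp


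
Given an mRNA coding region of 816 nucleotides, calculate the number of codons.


codons = nucleotides / 3
codons = 816 / 3 = 272

272


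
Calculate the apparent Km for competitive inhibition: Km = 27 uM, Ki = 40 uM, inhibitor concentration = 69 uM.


Km_app = Km * (1 + [I]/Ki)
Km_app = 27 * (1 + 69/40)
Km_app = 73.575 uM

73.575 uM


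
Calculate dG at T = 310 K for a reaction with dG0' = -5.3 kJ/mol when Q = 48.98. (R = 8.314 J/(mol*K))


dG = dG0' + RT * ln(Q) / 1000
dG = -5.3 + 8.314 * 310 * ln(48.98) / 1000
dG = 4.7295 kJ/mol

4.7295 kJ/mol


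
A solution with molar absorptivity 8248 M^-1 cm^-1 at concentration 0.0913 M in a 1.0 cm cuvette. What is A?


A = epsilon * c * l
A = 8248 * 0.0913 * 1.0
A = 753.0424

753.0424


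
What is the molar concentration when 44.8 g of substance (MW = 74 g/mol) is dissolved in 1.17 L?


C = (mass / MW) / volume
C = (44.8 / 74) / 1.17
C = 0.5174 M

0.5174 M


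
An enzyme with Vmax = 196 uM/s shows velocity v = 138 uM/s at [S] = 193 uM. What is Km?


Km = [S] * (Vmax - v) / v
Km = 193 * (196 - 138) / 138
Km = 81.1159 uM

81.1159 uM


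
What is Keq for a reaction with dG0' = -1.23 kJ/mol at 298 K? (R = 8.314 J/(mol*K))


Keq = exp(-dG0 * 1000 / (R * T))
Keq = exp(-(-1.23) * 1000 / (8.314 * 298))
Keq = 1.6429

1.6429


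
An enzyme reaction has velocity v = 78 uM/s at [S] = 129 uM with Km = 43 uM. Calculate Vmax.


Vmax = v * (Km + [S]) / [S]
Vmax = 78 * (43 + 129) / 129
Vmax = 104.0 uM/s

104.0 uM/s


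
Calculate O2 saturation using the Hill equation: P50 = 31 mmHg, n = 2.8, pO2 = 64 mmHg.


Y = pO2^n / (P50^n + pO2^n)
Y = 64^2.8 / (31^2.8 + 64^2.8)
Y = 88.39%

88.39%


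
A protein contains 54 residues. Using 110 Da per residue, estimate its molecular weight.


MW = n_residues * 110 Da
MW = 54 * 110
MW = 5940 Da

5940 Da


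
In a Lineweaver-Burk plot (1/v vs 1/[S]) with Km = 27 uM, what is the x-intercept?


x-intercept = -1/Km
= -1/27
= -0.037 1/uM

-0.037 1/uM


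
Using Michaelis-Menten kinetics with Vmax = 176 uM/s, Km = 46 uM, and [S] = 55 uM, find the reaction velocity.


v = Vmax * [S] / (Km + [S])
v = 176 * 55 / (46 + 55)
v = 95.8416 uM/s

95.8416 uM/s


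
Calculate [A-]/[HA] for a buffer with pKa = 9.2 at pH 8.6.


[A-]/[HA] = 10^(pH - pKa)
= 10^(8.6 - 9.2)
= 0.2512

0.2512


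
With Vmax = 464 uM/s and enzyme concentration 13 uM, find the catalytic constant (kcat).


kcat = Vmax / [E]t
kcat = 464 / 13
kcat = 35.6923 s^-1

35.6923 s^-1


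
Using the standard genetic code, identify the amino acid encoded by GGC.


Standard genetic code lookup.
Codon GGC -> Gly

Gly


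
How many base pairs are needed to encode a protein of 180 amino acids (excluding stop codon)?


Each amino acid = 1 codon = 3 bp
bp = 180 * 3 = 540 bp

540 bp


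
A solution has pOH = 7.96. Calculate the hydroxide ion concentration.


[OH-] = 10^(-pOH)
[OH-] = 10^(-7.96)
[OH-] = 1.096e-08 M

1.096e-08 M


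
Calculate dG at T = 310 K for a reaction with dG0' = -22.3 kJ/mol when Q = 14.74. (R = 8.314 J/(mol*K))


dG = dG0' + RT * ln(Q) / 1000
dG = -22.3 + 8.314 * 310 * ln(14.74) / 1000
dG = -15.3655 kJ/mol

-15.3655 kJ/mol


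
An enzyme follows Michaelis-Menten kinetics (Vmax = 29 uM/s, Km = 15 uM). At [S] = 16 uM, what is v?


v = Vmax * [S] / (Km + [S])
v = 29 * 16 / (15 + 16)
v = 14.9677 uM/s

14.9677 uM/s


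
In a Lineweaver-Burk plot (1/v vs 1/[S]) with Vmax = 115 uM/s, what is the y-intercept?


y-intercept = 1/Vmax
= 1/115
= 0.0087 s/uM

0.0087 s/uM


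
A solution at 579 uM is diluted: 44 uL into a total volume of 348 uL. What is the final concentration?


C2 = C1 * V1 / V2
C2 = 579 * 44 / 348
C2 = 73.2069 uM

73.2069 uM


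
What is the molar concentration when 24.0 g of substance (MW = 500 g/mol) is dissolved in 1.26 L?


C = (mass / MW) / volume
C = (24.0 / 500) / 1.26
C = 0.0381 M

0.0381 M


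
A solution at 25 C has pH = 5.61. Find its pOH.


pOH = 14 - pH
pOH = 14 - 5.61
pOH = 8.39

8.39


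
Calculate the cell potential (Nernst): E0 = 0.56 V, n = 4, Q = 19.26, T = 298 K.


E = E0 - (RT/nF) * ln(Q)
E = 0.56 - (8.314 * 298 / (4 * 96485)) * ln(19.26)
E = 0.541 V

0.541 V


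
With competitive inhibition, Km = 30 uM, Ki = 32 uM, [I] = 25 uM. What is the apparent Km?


Km_app = Km * (1 + [I]/Ki)
Km_app = 30 * (1 + 25/32)
Km_app = 53.4375 uM

53.4375 uM


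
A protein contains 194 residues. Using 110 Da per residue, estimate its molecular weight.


MW = n_residues * 110 Da
MW = 194 * 110
MW = 21340 Da

21340 Da


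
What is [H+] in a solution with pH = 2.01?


[H+] = 10^(-pH)
[H+] = 10^(-2.01)
[H+] = 0.0098 M

0.0098 M


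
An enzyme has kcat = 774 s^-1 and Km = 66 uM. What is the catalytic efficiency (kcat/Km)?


Catalytic efficiency = kcat / Km
= 774 / 66
= 11.7273 uM^-1*s^-1

11.7273 uM^-1*s^-1


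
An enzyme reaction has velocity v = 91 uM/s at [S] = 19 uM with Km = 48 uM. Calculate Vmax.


Vmax = v * (Km + [S]) / [S]
Vmax = 91 * (48 + 19) / 19
Vmax = 320.8947 uM/s

320.8947 uM/s


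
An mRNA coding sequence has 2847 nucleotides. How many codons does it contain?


codons = nucleotides / 3
codons = 2847 / 3 = 949

949


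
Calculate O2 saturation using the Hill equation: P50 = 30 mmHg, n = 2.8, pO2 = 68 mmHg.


Y = pO2^n / (P50^n + pO2^n)
Y = 68^2.8 / (30^2.8 + 68^2.8)
Y = 90.82%

90.82%


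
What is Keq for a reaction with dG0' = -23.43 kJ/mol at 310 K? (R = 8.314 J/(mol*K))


Keq = exp(-dG0 * 1000 / (R * T))
Keq = exp(-(-23.43) * 1000 / (8.314 * 310))
Keq = 8872.9979

8872.9979


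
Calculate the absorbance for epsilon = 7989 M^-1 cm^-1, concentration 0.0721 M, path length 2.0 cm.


A = epsilon * c * l
A = 7989 * 0.0721 * 2.0
A = 1152.0138

1152.0138


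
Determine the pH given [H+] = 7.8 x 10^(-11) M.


pH = -log10([H+])
pH = -log10(7.8 x 10^(-11))
pH = 10.1079

10.1079


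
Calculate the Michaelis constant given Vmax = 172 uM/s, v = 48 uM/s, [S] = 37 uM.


Km = [S] * (Vmax - v) / v
Km = 37 * (172 - 48) / 48
Km = 95.5833 uM

95.5833 uM


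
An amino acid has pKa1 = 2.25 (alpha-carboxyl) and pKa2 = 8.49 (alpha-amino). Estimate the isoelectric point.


pI = (pKa1 + pKa2) / 2
pI = (2.25 + 8.49) / 2
pI = 5.37

5.37


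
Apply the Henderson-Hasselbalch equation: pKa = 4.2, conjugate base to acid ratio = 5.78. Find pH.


pH = pKa + log10([A-]/[HA])
pH = 4.2 + log10(5.78)
pH = 4.9619

4.9619


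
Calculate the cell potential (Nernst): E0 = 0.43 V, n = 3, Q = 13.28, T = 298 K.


E = E0 - (RT/nF) * ln(Q)
E = 0.43 - (8.314 * 298 / (3 * 96485)) * ln(13.28)
E = 0.4079 V

0.4079 V


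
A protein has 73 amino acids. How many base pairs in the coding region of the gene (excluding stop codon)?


Each amino acid = 1 codon = 3 bp
bp = 73 * 3 = 219 bp

219 bp


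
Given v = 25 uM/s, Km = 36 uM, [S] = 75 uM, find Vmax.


Vmax = v * (Km + [S]) / [S]
Vmax = 25 * (36 + 75) / 75
Vmax = 37.0 uM/s

37.0 uM/s


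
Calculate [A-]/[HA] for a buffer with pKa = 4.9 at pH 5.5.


[A-]/[HA] = 10^(pH - pKa)
= 10^(5.5 - 4.9)
= 3.9811

3.9811


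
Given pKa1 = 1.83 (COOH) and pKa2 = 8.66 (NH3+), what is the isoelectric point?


pI = (pKa1 + pKa2) / 2
pI = (1.83 + 8.66) / 2
pI = 5.245

5.245


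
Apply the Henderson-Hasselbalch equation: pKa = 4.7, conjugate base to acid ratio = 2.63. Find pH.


pH = pKa + log10([A-]/[HA])
pH = 4.7 + log10(2.63)
pH = 5.12

5.12


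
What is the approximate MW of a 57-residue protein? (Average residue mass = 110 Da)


MW = n_residues * 110 Da
MW = 57 * 110
MW = 6270 Da

6270 Da


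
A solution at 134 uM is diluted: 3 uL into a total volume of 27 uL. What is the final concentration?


C2 = C1 * V1 / V2
C2 = 134 * 3 / 27
C2 = 14.8889 uM

14.8889 uM


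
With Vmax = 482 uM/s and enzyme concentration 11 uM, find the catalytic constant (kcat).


kcat = Vmax / [E]t
kcat = 482 / 11
kcat = 43.8182 s^-1

43.8182 s^-1


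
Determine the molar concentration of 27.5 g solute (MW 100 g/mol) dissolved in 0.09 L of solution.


C = (mass / MW) / volume
C = (27.5 / 100) / 0.09
C = 3.0556 M

3.0556 M


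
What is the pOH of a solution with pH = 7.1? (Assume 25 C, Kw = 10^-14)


pOH = 14 - pH
pOH = 14 - 7.1
pOH = 6.9

6.9


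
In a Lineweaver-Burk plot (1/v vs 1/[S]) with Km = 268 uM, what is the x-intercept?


x-intercept = -1/Km
= -1/268
= -0.0037 1/uM

-0.0037 1/uM


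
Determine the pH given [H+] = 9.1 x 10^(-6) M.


pH = -log10([H+])
pH = -log10(9.1 x 10^(-6))
pH = 5.041

5.041


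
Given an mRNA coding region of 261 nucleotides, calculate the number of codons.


codons = nucleotides / 3
codons = 261 / 3 = 87

87


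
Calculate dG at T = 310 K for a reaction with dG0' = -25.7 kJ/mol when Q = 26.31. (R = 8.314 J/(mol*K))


dG = dG0' + RT * ln(Q) / 1000
dG = -25.7 + 8.314 * 310 * ln(26.31) / 1000
dG = -17.2722 kJ/mol

-17.2722 kJ/mol


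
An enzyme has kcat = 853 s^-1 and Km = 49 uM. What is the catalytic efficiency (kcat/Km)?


Catalytic efficiency = kcat / Km
= 853 / 49
= 17.4082 uM^-1*s^-1

17.4082 uM^-1*s^-1


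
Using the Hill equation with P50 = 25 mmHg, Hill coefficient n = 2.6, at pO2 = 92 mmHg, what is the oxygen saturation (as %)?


Y = pO2^n / (P50^n + pO2^n)
Y = 92^2.6 / (25^2.6 + 92^2.6)
Y = 96.73%

96.73%


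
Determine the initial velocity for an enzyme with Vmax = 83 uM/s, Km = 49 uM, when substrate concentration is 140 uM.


v = Vmax * [S] / (Km + [S])
v = 83 * 140 / (49 + 140)
v = 61.4815 uM/s

61.4815 uM/s


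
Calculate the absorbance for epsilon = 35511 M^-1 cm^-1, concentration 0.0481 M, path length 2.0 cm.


A = epsilon * c * l
A = 35511 * 0.0481 * 2.0
A = 3416.1582

3416.1582


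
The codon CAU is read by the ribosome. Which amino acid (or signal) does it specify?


Standard genetic code lookup.
Codon CAU -> His

His


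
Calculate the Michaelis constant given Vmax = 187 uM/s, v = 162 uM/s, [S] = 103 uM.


Km = [S] * (Vmax - v) / v
Km = 103 * (187 - 162) / 162
Km = 15.8951 uM

15.8951 uM


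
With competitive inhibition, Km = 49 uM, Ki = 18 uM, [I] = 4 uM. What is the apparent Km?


Km_app = Km * (1 + [I]/Ki)
Km_app = 49 * (1 + 4/18)
Km_app = 59.8889 uM

59.8889 uM


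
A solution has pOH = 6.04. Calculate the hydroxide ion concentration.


[OH-] = 10^(-pOH)
[OH-] = 10^(-6.04)
[OH-] = 9.120e-07 M

9.120e-07 M


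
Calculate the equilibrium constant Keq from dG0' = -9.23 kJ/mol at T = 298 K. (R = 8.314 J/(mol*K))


Keq = exp(-dG0 * 1000 / (R * T))
Keq = exp(-(-9.23) * 1000 / (8.314 * 298))
Keq = 41.4887

41.4887


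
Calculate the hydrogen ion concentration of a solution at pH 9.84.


[H+] = 10^(-pH)
[H+] = 10^(-9.84)
[H+] = 1.445e-10 M

1.445e-10 M


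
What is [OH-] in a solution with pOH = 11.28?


[OH-] = 10^(-pOH)
[OH-] = 10^(-11.28)
[OH-] = 5.248e-12 M

5.248e-12 M


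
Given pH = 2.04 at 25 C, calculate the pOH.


pOH = 14 - pH
pOH = 14 - 2.04
pOH = 11.96

11.96


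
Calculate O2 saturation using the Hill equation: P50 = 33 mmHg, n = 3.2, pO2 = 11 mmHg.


Y = pO2^n / (P50^n + pO2^n)
Y = 11^3.2 / (33^3.2 + 11^3.2)
Y = 2.89%

2.89%


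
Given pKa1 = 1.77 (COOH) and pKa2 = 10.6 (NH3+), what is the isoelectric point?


pI = (pKa1 + pKa2) / 2
pI = (1.77 + 10.6) / 2
pI = 6.185

6.185


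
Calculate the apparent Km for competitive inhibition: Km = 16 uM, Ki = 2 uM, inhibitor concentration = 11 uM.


Km_app = Km * (1 + [I]/Ki)
Km_app = 16 * (1 + 11/2)
Km_app = 104.0 uM

104.0 uM


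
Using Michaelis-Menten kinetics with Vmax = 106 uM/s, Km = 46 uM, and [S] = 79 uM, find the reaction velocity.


v = Vmax * [S] / (Km + [S])
v = 106 * 79 / (46 + 79)
v = 66.992 uM/s

66.992 uM/s


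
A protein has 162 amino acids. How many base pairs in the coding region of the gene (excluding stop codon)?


Each amino acid = 1 codon = 3 bp
bp = 162 * 3 = 486 bp

486 bp


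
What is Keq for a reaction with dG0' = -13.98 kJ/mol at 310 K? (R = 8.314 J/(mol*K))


Keq = exp(-dG0 * 1000 / (R * T))
Keq = exp(-(-13.98) * 1000 / (8.314 * 310))
Keq = 226.8291

226.8291


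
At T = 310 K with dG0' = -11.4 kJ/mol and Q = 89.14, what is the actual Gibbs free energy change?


dG = dG0' + RT * ln(Q) / 1000
dG = -11.4 + 8.314 * 310 * ln(89.14) / 1000
dG = 0.1728 kJ/mol

0.1728 kJ/mol


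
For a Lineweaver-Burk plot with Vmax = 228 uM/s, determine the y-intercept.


y-intercept = 1/Vmax
= 1/228
= 0.0044 s/uM

0.0044 s/uM


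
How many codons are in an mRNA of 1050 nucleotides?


codons = nucleotides / 3
codons = 1050 / 3 = 350

350


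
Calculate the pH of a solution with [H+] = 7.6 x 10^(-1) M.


pH = -log10([H+])
pH = -log10(7.6 x 10^(-1))
pH = 0.1192

0.1192


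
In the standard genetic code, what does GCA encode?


Standard genetic code lookup.
Codon GCA -> Ala

Ala


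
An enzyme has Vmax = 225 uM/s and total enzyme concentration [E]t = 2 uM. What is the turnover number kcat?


kcat = Vmax / [E]t
kcat = 225 / 2
kcat = 112.5 s^-1

112.5 s^-1


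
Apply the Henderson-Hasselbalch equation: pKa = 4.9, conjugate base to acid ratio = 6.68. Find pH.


pH = pKa + log10([A-]/[HA])
pH = 4.9 + log10(6.68)
pH = 5.7248

5.7248


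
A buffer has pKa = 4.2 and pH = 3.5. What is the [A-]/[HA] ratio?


[A-]/[HA] = 10^(pH - pKa)
= 10^(3.5 - 4.2)
= 0.1995

0.1995


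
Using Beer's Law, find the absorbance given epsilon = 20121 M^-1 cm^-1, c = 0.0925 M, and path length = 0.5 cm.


A = epsilon * c * l
A = 20121 * 0.0925 * 0.5
A = 930.5962

930.5962


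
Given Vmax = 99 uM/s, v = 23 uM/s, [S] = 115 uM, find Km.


Km = [S] * (Vmax - v) / v
Km = 115 * (99 - 23) / 23
Km = 380.0 uM

380.0 uM


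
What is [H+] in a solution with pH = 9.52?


[H+] = 10^(-pH)
[H+] = 10^(-9.52)
[H+] = 3.020e-10 M

3.020e-10 M


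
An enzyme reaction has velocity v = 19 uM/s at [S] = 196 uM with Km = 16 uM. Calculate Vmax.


Vmax = v * (Km + [S]) / [S]
Vmax = 19 * (16 + 196) / 196
Vmax = 20.551 uM/s

20.551 uM/s


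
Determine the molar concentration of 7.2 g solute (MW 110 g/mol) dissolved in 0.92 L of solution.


C = (mass / MW) / volume
C = (7.2 / 110) / 0.92
C = 0.0711 M

0.0711 M
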